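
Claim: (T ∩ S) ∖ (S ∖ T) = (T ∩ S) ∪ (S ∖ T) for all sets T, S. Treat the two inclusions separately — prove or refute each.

(⊆) Let x ∈ (T ∩ S) ∖ (S ∖ T). Then x ∈ T ∩ S, from which x ∈ (T ∩ S) ∪ (S ∖ T).

(⊇) This inclusion fails. Take T = ∅, S = {1}; then 1 ∈ (T ∩ S) ∪ (S ∖ T) but 1 ∉ (T ∩ S) ∖ (S ∖ T).

(⊆) holds; (⊇) fails.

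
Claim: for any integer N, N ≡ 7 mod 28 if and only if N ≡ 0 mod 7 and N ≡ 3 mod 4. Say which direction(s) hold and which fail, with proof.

The biconditional holds.

(⟹) Suppose N ≡ 7 (mod 28); write N = 28j + 7. Since 7 ∣ 28, reducing mod 7 gives N ≡ 7 ≡ 0 (mod 7); since 4 ∣ 28, reducing mod 4 gives N ≡ 7 ≡ 3 (mod 4).

(⟸) Conversely, if N ≡ 0 (mod 7) and N ≡ 3 (mod 4), then by the Chinese remainder theorem N ≡ 7 (mod 28). This is exactly N ≡ 7 (mod 28).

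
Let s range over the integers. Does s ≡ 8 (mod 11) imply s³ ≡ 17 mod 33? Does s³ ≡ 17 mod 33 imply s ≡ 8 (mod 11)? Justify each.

(⇒) This fails: take s = 19. Then 19 ≡ 8 (mod 11), but 19³ = 6859 ≡ 28 (mod 33), not 17.

(⇐) Conversely, the residues r modulo 33 with r³ ≡ 17 (mod 33) are exactly {8}, and each is ≡ 8 (mod 11).

(⇒) fails; (⇐) holds.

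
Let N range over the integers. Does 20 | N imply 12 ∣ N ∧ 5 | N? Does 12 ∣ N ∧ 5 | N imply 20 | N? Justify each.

(⇒) This fails: take N = 20. Certainly 20 ∣ 20, but 12 ∤ 20.

(⇐) Suppose 12 ∣ N and 5 ∣ N. Any common multiple of 12 and 5 is a multiple of their lcm; here gcd(12, 5) = 1, so lcm(12, 5) = 12·5 = 60, so 60 ∣ N. Since 20 ∣ 60, it follows that 20 ∣ N.

Only the converse holds.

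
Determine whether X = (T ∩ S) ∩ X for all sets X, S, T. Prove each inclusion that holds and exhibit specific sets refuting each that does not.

Forward inclusion. This inclusion fails. Take X = {1}, S = ∅, T = ∅; then 1 ∈ X but 1 ∉ (T ∩ S) ∩ X.

Reverse inclusion. Let x ∈ (T ∩ S) ∩ X. Then x ∈ X ∩ S ∩ T, from which x ∈ X.

Only the reverse inclusion holds.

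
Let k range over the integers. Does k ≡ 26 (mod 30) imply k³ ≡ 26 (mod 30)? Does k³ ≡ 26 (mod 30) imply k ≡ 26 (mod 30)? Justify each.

(⇒) Suppose k ≡ 26 (mod 30). Write k = 30j + 26. Then (30j + 26)³ = 27000j³ + 70200j² + 60840j + 17576 = 30(900j³ + 2340j² + 2028j + 585) + 26, so k³ ≡ 26 (mod 30).

(⇐) Conversely, suppose k³ ≡ 26 (mod 30). The only residue r in {0, …, 29} with r³ ≡ 26 (mod 30) is r = 26, so k ≡ 26 (mod 30).

Both directions hold; the statement is true.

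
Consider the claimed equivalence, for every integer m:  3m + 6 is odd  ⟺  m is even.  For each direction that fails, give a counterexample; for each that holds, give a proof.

Neither implication holds.

(⇒) This fails: m = 1 gives 3m + 6 = 9, which is odd, but 1 is odd, not even.

(⇐) This also fails: m = 4 is even, but 3m + 6 = 18 is even, not odd.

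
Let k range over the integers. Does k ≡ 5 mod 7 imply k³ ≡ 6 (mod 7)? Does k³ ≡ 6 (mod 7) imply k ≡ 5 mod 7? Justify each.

(⟹) Suppose k ≡ 5 mod 7. Write k = 7j + 5. Then (7j + 5)³ = 343j³ + 735j² + 525j + 125 = 7(49j³ + 105j² + 75j + 17) + 6, so k³ ≡ 6 (mod 7).

(⟸) This fails: take k = 3. Then 3³ = 27 ≡ 6 (mod 7), yet 3 ≡ 3 (mod 7), not 5.

(⇒) holds; (⇐) fails.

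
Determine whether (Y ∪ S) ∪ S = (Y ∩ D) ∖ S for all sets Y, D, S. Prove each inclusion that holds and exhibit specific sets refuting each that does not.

(⟹) This inclusion fails. Take Y = {1}, D = ∅, S = ∅; then 1 ∈ (Y ∪ S) ∪ S but 1 ∉ (Y ∩ D) ∖ S.

(⟸) Let x ∈ (Y ∩ D) ∖ S. Then x ∈ Y ∩ D and x ∉ S, from which x ∈ (Y ∪ S) ∪ S.

The sets are not equal: only the reverse inclusion holds.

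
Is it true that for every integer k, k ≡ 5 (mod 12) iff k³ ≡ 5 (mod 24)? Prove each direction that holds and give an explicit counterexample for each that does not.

Only the reverse direction holds.

(→) This fails: take k = 17. Then 17 ≡ 5 (mod 12), but 17³ = 4913 ≡ 17 (mod 24), not 5.

(←) Conversely, the residues r modulo 24 with r³ ≡ 5 (mod 24) are exactly {5}, and each is ≡ 5 (mod 12).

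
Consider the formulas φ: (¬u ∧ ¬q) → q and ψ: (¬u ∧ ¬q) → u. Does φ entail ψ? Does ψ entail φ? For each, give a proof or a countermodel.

[⇒] Assume the antecedent. If q is true, (¬u ∧ ¬q) → u reduces to true regardless of the other variables. If q is false, the antecedent forces (q = F, u = T), and (¬u ∧ ¬q) → u holds there. Either way (¬u ∧ ¬q) → u holds.

[⇐] Assume the antecedent. If q is true, (¬u ∧ ¬q) → q reduces to true regardless of the other variables. If q is false, the antecedent forces (q = F, u = T), and (¬u ∧ ¬q) → q holds there. Either way (¬u ∧ ¬q) → q holds.

Both implications hold.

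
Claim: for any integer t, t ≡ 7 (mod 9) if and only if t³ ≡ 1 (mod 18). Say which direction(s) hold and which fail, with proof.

(⇒) This fails: take t = 16. Then 16 ≡ 7 (mod 9), but 16³ = 4096 ≡ 10 (mod 18), not 1.

(⇐) This fails: take t = 1. Then 1³ = 1 ≡ 1 (mod 18), yet 1 ≡ 1 (mod 9), not 7.

Neither implication holds.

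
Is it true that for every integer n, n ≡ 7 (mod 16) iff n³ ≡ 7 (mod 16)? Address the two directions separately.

The biconditional holds.

Converse. Suppose n³ ≡ 7 (mod 16). The only residue r in {0, …, 15} with r³ ≡ 7 (mod 16) is r = 7, so n ≡ 7 (mod 16).

Forward direction. Suppose n ≡ 7 (mod 16). Write n = 16j + 7. Then (16j + 7)³ = 4096j³ + 5376j² + 2352j + 343 = 16(256j³ + 336j² + 147j + 21) + 7, so n³ ≡ 7 (mod 16).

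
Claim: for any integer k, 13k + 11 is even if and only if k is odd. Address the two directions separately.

[⇐] Suppose k is odd; write k = 2j + 1. Then 13k + 11 = 13·(2j + 1) + 11 = 2·13j + 24, which is even.

[⇒] Suppose 13k + 11 is even. Since 13 is odd, 13k and k have the same parity, so 13k + 11 ≡ k + 11 (mod 2). As 11 is odd, 13k + 11 is even exactly when k is odd. Thus k is odd.

Both directions hold.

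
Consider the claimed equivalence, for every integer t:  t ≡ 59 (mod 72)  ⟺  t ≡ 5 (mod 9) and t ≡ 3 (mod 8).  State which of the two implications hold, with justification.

(⇒) Suppose t ≡ 59 (mod 72); write t = 72j + 59. Since 9 ∣ 72, reducing mod 9 gives t ≡ 59 ≡ 5 (mod 9); since 8 ∣ 72, reducing mod 8 gives t ≡ 59 ≡ 3 (mod 8).

(⇐) Conversely, if t ≡ 5 (mod 9) and t ≡ 3 (mod 8), then by the Chinese remainder theorem t ≡ 59 (mod 72). This is exactly t ≡ 59 (mod 72).

The biconditional holds.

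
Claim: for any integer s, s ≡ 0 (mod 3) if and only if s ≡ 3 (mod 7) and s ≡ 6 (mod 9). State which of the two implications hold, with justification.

(⟹) This fails: s = 0 gives 0 ≡ 0 (mod 3) but 0 ≡ 0 (mod 7), so the conjunction on the right does not hold.

(⟸) Conversely, if s ≡ 3 (mod 7) and s ≡ 6 (mod 9), then by the Chinese remainder theorem s ≡ 24 (mod 63). Since 24 ≡ 0 (mod 3) and 3 ∣ 63, we get s ≡ 0 (mod 3).

Only the converse holds.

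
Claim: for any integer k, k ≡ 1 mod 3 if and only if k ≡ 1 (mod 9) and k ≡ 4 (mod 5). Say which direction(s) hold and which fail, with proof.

The forward direction fails; the converse holds.

(⟹) This fails: k = 1 gives 1 ≡ 1 (mod 3) but 1 ≡ 1 (mod 5), so the conjunction on the right does not hold.

(⟸) Conversely, if k ≡ 1 (mod 9) and k ≡ 4 (mod 5), then by the Chinese remainder theorem k ≡ 19 (mod 45). Since 19 ≡ 1 (mod 3) and 3 ∣ 45, we get k ≡ 1 (mod 3).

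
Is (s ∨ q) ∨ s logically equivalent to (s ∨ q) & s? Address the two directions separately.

Only the reverse direction holds.

(⟹) This fails. Under q = T, s = F, the left side is true but the right side is false.

(⟸) Assume the antecedent. If q is true, (s ∨ q) ∨ s reduces to true regardless of the other variables. If q is false, the antecedent forces (q = F, s = T), and (s ∨ q) ∨ s holds there. Either way (s ∨ q) ∨ s holds.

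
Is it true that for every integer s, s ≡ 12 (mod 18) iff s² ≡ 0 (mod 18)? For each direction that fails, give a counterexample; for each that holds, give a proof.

Only the forward direction holds.

(→) Suppose s ≡ 12 (mod 18). Write s = 18j + 12. Then (18j + 12)² = 324j² + 432j + 144 = 18(18j² + 24j + 8) + 0, so s² ≡ 0 (mod 18).

(←) This fails: take s = 0. Then 0² = 0 ≡ 0 (mod 18), yet 0 ≡ 0 (mod 18), not 12.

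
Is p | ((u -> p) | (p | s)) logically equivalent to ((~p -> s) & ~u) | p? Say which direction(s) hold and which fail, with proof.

Only the reverse direction holds.

(→) This fails. Under s = F, u = F, p = F, the left side is true but the right side is false.

(←) Assume the antecedent. If s is true, p | ((u -> p) | (p | s)) reduces to true regardless of the other variables. If s is false, the antecedent forces (s = F, u = F, p = T) or (s = F, u = T, p = T), and p | ((u -> p) | (p | s)) holds there. Either way p | ((u -> p) | (p | s)) holds.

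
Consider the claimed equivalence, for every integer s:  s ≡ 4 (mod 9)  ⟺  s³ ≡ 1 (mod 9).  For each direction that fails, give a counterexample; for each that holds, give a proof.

Only the forward direction holds.

(→) Suppose s ≡ 4 (mod 9). Write s = 9j + 4. Then (9j + 4)³ = 729j³ + 972j² + 432j + 64 = 9(81j³ + 108j² + 48j + 7) + 1, so s³ ≡ 1 (mod 9).

(←) This fails: take s = 1. Then 1³ = 1 ≡ 1 (mod 9), yet 1 ≡ 1 (mod 9), not 4.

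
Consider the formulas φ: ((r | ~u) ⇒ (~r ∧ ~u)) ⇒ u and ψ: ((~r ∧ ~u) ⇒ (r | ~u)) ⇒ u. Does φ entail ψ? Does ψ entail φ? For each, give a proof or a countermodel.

[⇒] This fails. Under r = T, u = F, the left side is true but the right side is false.

[⇐] Assume the antecedent. If r is true, ((r | ~u) ⇒ (~r ∧ ~u)) ⇒ u reduces to true regardless of the other variables. If r is false, the antecedent forces (r = F, u = T), and ((r | ~u) ⇒ (~r ∧ ~u)) ⇒ u holds there. Either way ((r | ~u) ⇒ (~r ∧ ~u)) ⇒ u holds.

Only the reverse direction holds.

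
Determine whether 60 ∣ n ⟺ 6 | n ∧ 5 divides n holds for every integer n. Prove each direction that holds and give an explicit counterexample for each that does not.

Not equivalent: only (⇒) holds.

(⇒) If 60 ∣ n, write n = 60q. Since 60 = 10·6, n = 6·(10q), so 6 ∣ n; and since 60 = 12·5, n = 5·(12q), so 5 ∣ n.

(⇐) This fails: take n = 30. Both 6 ∣ 30 and 5 ∣ 30, yet 30 is not a multiple of 60 (since 30 = 0·60 + 30), so 60 ∤ 30.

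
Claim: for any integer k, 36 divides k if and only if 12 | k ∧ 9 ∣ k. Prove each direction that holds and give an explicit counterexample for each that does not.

Both directions hold.

(→) If 36 ∣ k, write k = 36q. Since 36 = 3·12, k = 12·(3q), so 12 ∣ k; and since 36 = 4·9, k = 9·(4q), so 9 ∣ k.

(←) Suppose 12 ∣ k and 9 ∣ k. Any common multiple of 12 and 9 is a multiple of their lcm; here lcm(12, 9) = 12·9/gcd(12, 9) = 108/3 = 36, so 36 ∣ k.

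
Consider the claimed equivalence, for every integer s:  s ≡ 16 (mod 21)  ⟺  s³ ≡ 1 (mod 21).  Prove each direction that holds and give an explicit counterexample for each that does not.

Forward direction. Suppose s ≡ 16 (mod 21). Write s = 21j + 16. Then (21j + 16)³ = 9261j³ + 21168j² + 16128j + 4096 = 21(441j³ + 1008j² + 768j + 195) + 1, so s³ ≡ 1 (mod 21).

Converse. This fails: take s = 1. Then 1³ = 1 ≡ 1 (mod 21), yet 1 ≡ 1 (mod 21), not 16.

Not equivalent: only (⇒) holds.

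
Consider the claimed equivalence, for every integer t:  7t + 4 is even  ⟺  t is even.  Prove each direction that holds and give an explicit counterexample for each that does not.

(←) Suppose t is even; write t = 2j. Then 7t + 4 = 7·(2j) + 4 = 2·7j + 4, which is even.

(→) Suppose 7t + 4 is even. Since 7 is odd, 7t and t have the same parity, so 7t + 4 ≡ t + 4 (mod 2). As 4 is even, 7t + 4 is even exactly when t is even. Thus t is even.

Both directions hold; the statement is true.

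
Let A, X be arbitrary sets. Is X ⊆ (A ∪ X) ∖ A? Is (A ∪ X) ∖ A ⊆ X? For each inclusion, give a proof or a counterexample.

(⊆) fails; (⊇) holds.

(⟸) Let x ∈ (A ∪ X) ∖ A. Then x ∈ X and x ∉ A, from which x ∈ X.

(⟹) This inclusion fails. Take A = {1}, X = {1}; then 1 ∈ X but 1 ∉ (A ∪ X) ∖ A.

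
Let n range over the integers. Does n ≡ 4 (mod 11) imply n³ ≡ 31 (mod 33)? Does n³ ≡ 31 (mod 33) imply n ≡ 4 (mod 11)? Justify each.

The forward direction fails; the converse holds.

(→) This fails: take n = 15. Then 15 ≡ 4 (mod 11), but 15³ = 3375 ≡ 9 (mod 33), not 31.

(←) Conversely, the residues r modulo 33 with r³ ≡ 31 (mod 33) are exactly {4}, and each is ≡ 4 (mod 11).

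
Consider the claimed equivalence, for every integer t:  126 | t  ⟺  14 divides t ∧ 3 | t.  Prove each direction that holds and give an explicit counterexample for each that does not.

Not equivalent: only (⇒) holds.

Forward direction. If 126 ∣ t, write t = 126q. Since 126 = 9·14, t = 14·(9q), so 14 ∣ t; and since 126 = 42·3, t = 3·(42q), so 3 ∣ t.

Converse. This fails: take t = 42. Both 14 ∣ 42 and 3 ∣ 42, yet 42 is not a multiple of 126 (since 42 = 0·126 + 42), so 126 ∤ 42.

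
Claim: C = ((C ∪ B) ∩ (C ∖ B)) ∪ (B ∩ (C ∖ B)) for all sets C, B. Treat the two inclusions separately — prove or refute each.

(⊇) Let x ∈ ((C ∪ B) ∩ (C ∖ B)) ∪ (B ∩ (C ∖ B)). Then x ∈ C and x ∉ B, from which x ∈ C.

(⊆) This inclusion fails. Take C = {1}, B = {1}; then 1 ∈ C but 1 ∉ ((C ∪ B) ∩ (C ∖ B)) ∪ (B ∩ (C ∖ B)).

(⊆) fails; (⊇) holds.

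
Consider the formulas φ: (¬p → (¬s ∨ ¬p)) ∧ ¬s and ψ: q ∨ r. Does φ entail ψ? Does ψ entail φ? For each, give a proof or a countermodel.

(⇒) This fails. Under q = F, p = F, s = F, r = F, the left side is true but the right side is false.

(⇐) This fails. Under q = T, p = F, s = T, r = F, the left side is false but the right side is true.

Neither implication holds.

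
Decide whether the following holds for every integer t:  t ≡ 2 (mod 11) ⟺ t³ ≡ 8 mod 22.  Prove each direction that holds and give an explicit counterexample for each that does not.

Only the converse holds.

Converse. The residues r modulo 22 with r³ ≡ 8 (mod 22) are exactly {2}, and each is ≡ 2 (mod 11).

Forward direction. This fails: take t = 13. Then 13 ≡ 2 (mod 11), but 13³ = 2197 ≡ 19 (mod 22), not 8.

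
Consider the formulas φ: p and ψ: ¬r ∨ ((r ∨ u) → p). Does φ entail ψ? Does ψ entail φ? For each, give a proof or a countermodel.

Only the forward direction holds.

(→) Assume the antecedent. If r is true, the antecedent forces (r = T, u = F, p = T) or (r = T, u = T, p = T), and ¬r ∨ ((r ∨ u) → p) holds there. If r is false, ¬r ∨ ((r ∨ u) → p) reduces to true regardless of the other variables. Either way ¬r ∨ ((r ∨ u) → p) holds.

(←) This fails. Under r = F, u = F, p = F, the left side is false but the right side is true.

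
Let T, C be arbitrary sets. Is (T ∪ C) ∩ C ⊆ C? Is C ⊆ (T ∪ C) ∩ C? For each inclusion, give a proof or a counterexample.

(⊆) Let x ∈ (T ∪ C) ∩ C. Then either x ∈ C and x ∉ T; or x ∈ T ∩ C. In each case x ∈ C, so (T ∪ C) ∩ C ⊆ C.

(⊇) Let x ∈ C. Then either x ∈ C and x ∉ T; or x ∈ T ∩ C. In each case x ∈ (T ∪ C) ∩ C, so C ⊆ (T ∪ C) ∩ C.

Both inclusions hold; the sets are equal.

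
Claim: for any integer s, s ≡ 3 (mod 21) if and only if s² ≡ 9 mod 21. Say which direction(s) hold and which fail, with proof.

(⟹) Suppose s ≡ 3 (mod 21). Write s = 21j + 3. Then (21j + 3)² = 441j² + 126j + 9 = 21(21j² + 6j) + 9, so s² ≡ 9 (mod 21).

(⟸) This fails: take s = 18. Then 18² = 324 ≡ 9 (mod 21), yet 18 ≡ 18 (mod 21), not 3.

Only the forward implication holds.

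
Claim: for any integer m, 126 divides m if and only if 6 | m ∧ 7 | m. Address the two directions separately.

The forward direction holds; the converse fails.

(⟸) This fails: take m = 42. Both 6 ∣ 42 and 7 ∣ 42, yet 42 is not a multiple of 126 (since 42 = 0·126 + 42), so 126 ∤ 42.

(⟹) If 126 ∣ m, write m = 126q. Since 126 = 21·6, m = 6·(21q), so 6 ∣ m; and since 126 = 18·7, m = 7·(18q), so 7 ∣ m.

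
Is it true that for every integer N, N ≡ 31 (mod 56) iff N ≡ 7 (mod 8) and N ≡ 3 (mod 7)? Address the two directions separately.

(→) Suppose N ≡ 31 (mod 56); write N = 56j + 31. Since 8 ∣ 56, reducing mod 8 gives N ≡ 31 ≡ 7 (mod 8); since 7 ∣ 56, reducing mod 7 gives N ≡ 31 ≡ 3 (mod 7).

(←) Conversely, if N ≡ 7 (mod 8) and N ≡ 3 (mod 7), then by the Chinese remainder theorem N ≡ 31 (mod 56). This is exactly N ≡ 31 (mod 56).

Both implications hold.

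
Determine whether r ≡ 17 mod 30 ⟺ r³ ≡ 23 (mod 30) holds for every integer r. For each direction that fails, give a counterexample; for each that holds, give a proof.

Equivalent; both directions hold.

(→) Suppose r ≡ 17 mod 30. Write r = 30j + 17. Then (30j + 17)³ = 27000j³ + 45900j² + 26010j + 4913 = 30(900j³ + 1530j² + 867j + 163) + 23, so r³ ≡ 23 (mod 30).

(←) Conversely, suppose r³ ≡ 23 (mod 30). The only residue r in {0, …, 29} with r³ ≡ 23 (mod 30) is r = 17, so r ≡ 17 (mod 30).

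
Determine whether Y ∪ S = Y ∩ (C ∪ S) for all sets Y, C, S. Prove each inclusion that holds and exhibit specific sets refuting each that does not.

(⟹) This inclusion fails. Take Y = {1}, C = ∅, S = ∅; then 1 ∈ Y ∪ S but 1 ∉ Y ∩ (C ∪ S).

(⟸) Let x ∈ Y ∩ (C ∪ S). Then either x ∈ Y ∩ C and x ∉ S; or x ∈ Y ∩ S and x ∉ C; or x ∈ Y ∩ C ∩ S. In each case x ∈ Y ∪ S, so Y ∩ (C ∪ S) ⊆ Y ∪ S.

The sets are not equal: only the reverse inclusion holds.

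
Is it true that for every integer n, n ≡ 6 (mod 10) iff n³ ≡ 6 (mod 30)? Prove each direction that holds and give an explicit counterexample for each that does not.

(⟹) This fails: take n = 16. Then 16 ≡ 6 (mod 10), but 16³ = 4096 ≡ 16 (mod 30), not 6.

(⟸) Conversely, the residues r modulo 30 with r³ ≡ 6 (mod 30) are exactly {6}, and each is ≡ 6 (mod 10).

Not equivalent: only (⇐) holds.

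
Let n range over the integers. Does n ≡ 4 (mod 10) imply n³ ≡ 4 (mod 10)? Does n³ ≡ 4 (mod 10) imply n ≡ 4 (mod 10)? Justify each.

Both implications hold.

(⟹) Suppose n ≡ 4 (mod 10). Write n = 10j + 4. Then (10j + 4)³ = 1000j³ + 1200j² + 480j + 64 = 10(100j³ + 120j² + 48j + 6) + 4, so n³ ≡ 4 (mod 10).

(⟸) Conversely, suppose n³ ≡ 4 (mod 10). The only residue r in {0, …, 9} with r³ ≡ 4 (mod 10) is r = 4, so n ≡ 4 (mod 10).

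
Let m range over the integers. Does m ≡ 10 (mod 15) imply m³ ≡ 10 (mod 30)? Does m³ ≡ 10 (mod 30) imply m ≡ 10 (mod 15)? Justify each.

(→) This fails: take m = 25. Then 25 ≡ 10 (mod 15), but 25³ = 15625 ≡ 25 (mod 30), not 10.

(←) Conversely, the residues r modulo 30 with r³ ≡ 10 (mod 30) are exactly {10}, and each is ≡ 10 (mod 15).

Only the converse holds.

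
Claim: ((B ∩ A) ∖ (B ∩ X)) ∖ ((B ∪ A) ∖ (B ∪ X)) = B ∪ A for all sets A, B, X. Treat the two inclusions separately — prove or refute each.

(⟹) Let x ∈ ((B ∩ A) ∖ (B ∩ X)) ∖ ((B ∪ A) ∖ (B ∪ X)). Then x ∈ A ∩ B and x ∉ X, from which x ∈ B ∪ A.

(⟸) This inclusion fails. Take A = {1}, B = ∅, X = ∅; then 1 ∈ B ∪ A but 1 ∉ ((B ∩ A) ∖ (B ∩ X)) ∖ ((B ∪ A) ∖ (B ∪ X)).

The sets are not equal: only the forward inclusion holds.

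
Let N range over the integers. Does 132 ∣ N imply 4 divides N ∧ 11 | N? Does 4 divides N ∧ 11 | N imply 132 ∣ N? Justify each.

(⟹) If 132 ∣ N, write N = 132q. Since 132 = 33·4, N = 4·(33q), so 4 ∣ N; and since 132 = 12·11, N = 11·(12q), so 11 ∣ N.

(⟸) This fails: take N = 44. Both 4 ∣ 44 and 11 ∣ 44, yet 44 is not a multiple of 132 (since 44 = 0·132 + 44), so 132 ∤ 44.

(⇒) holds; (⇐) fails.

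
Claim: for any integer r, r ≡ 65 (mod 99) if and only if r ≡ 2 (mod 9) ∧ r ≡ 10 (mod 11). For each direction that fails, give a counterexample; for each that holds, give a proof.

Both implications hold.

Converse. If r ≡ 2 (mod 9) and r ≡ 10 (mod 11), then by the Chinese remainder theorem r ≡ 65 (mod 99). This is exactly r ≡ 65 (mod 99).

Forward direction. Suppose r ≡ 65 (mod 99); write r = 99j + 65. Since 9 ∣ 99, reducing mod 9 gives r ≡ 65 ≡ 2 (mod 9); since 11 ∣ 99, reducing mod 11 gives r ≡ 65 ≡ 10 (mod 11).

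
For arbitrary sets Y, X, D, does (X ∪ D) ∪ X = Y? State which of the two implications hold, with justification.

Both inclusions fail.

Forward inclusion. This inclusion fails. Take Y = ∅, X = {1}, D = ∅; then 1 ∈ (X ∪ D) ∪ X but 1 ∉ Y.

Reverse inclusion. This inclusion fails. Take Y = {1}, X = ∅, D = ∅; then 1 ∈ Y but 1 ∉ (X ∪ D) ∪ X.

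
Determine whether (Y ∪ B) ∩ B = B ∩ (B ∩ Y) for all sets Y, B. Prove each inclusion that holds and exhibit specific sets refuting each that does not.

(⊇) Let x ∈ B ∩ (B ∩ Y). Then x ∈ Y ∩ B, from which x ∈ (Y ∪ B) ∩ B.

(⊆) This inclusion fails. Take Y = ∅, B = {1}; then 1 ∈ (Y ∪ B) ∩ B but 1 ∉ B ∩ (B ∩ Y).

The sets are not equal: only the reverse inclusion holds.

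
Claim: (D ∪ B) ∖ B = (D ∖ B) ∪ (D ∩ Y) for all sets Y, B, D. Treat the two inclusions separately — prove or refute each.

The sets are not equal: only the forward inclusion holds.

(⟹) Let x ∈ (D ∪ B) ∖ B. Then either x ∈ D and x ∉ Y, B; or x ∈ Y ∩ D and x ∉ B. In each case x ∈ (D ∖ B) ∪ (D ∩ Y), so (D ∪ B) ∖ B ⊆ (D ∖ B) ∪ (D ∩ Y).

(⟸) This inclusion fails. Take Y = {1}, B = {1}, D = {1}; then 1 ∈ (D ∖ B) ∪ (D ∩ Y) but 1 ∉ (D ∪ B) ∖ B.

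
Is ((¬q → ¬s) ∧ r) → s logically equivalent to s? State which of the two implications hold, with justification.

Only the converse holds.

(⟹) This fails. Under q = F, s = F, r = F, the left side is true but the right side is false.

(⟸) Assume the antecedent. If q is true, the antecedent forces (q = T, s = T, r = F) or (q = T, s = T, r = T), and ((¬q → ¬s) ∧ r) → s holds there. If q is false, the antecedent forces (q = F, s = T, r = F) or (q = F, s = T, r = T), and ((¬q → ¬s) ∧ r) → s holds there. Either way ((¬q → ¬s) ∧ r) → s holds.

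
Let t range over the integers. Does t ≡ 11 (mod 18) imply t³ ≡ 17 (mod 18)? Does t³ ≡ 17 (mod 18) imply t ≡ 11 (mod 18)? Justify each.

(⇒) holds; (⇐) fails.

(⇐) This fails: take t = 5. Then 5³ = 125 ≡ 17 (mod 18), yet 5 ≡ 5 (mod 18), not 11.

(⇒) Suppose t ≡ 11 (mod 18). Write t = 18j + 11. Then (18j + 11)³ = 5832j³ + 10692j² + 6534j + 1331 = 18(324j³ + 594j² + 363j + 73) + 17, so t³ ≡ 17 (mod 18).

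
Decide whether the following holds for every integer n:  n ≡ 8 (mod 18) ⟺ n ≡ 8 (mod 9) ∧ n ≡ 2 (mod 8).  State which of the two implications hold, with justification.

The forward direction fails; the converse holds.

(⟹) This fails: n = 8 gives 8 ≡ 8 (mod 18) but 8 ≡ 0 (mod 8), so the conjunction on the right does not hold.

(⟸) Conversely, if n ≡ 8 (mod 9) and n ≡ 2 (mod 8), then by the Chinese remainder theorem n ≡ 26 (mod 72). Since 26 ≡ 8 (mod 18) and 18 ∣ 72, we get n ≡ 8 (mod 18).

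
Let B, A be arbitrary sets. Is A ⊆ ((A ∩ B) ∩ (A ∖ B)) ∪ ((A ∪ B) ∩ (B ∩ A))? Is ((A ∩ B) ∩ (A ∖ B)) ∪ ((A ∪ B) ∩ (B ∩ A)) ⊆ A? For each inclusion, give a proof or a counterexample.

Reverse inclusion. Let x ∈ ((A ∩ B) ∩ (A ∖ B)) ∪ ((A ∪ B) ∩ (B ∩ A)). Then x ∈ B ∩ A, from which x ∈ A.

Forward inclusion. This inclusion fails. Take B = ∅, A = {1}; then 1 ∈ A but 1 ∉ ((A ∩ B) ∩ (A ∖ B)) ∪ ((A ∪ B) ∩ (B ∩ A)).

Only the reverse inclusion holds.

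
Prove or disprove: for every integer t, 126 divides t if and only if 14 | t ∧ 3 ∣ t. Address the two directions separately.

(→) If 126 ∣ t, write t = 126q. Since 126 = 9·14, t = 14·(9q), so 14 ∣ t; and since 126 = 42·3, t = 3·(42q), so 3 ∣ t.

(←) This fails: take t = 42. Both 14 ∣ 42 and 3 ∣ 42, yet 42 is not a multiple of 126 (since 42 = 0·126 + 42), so 126 ∤ 42.

Only the forward direction holds.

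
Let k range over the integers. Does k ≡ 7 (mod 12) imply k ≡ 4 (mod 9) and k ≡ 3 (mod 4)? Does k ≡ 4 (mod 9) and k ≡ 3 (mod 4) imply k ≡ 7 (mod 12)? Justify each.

Only the reverse direction holds.

Forward direction. This fails: k = 19 gives 19 ≡ 7 (mod 12) but 19 ≡ 1 (mod 9), so the conjunction on the right does not hold.

Converse. If k ≡ 4 (mod 9) and k ≡ 3 (mod 4), then by the Chinese remainder theorem k ≡ 31 (mod 36). Since 31 ≡ 7 (mod 12) and 12 ∣ 36, we get k ≡ 7 (mod 12).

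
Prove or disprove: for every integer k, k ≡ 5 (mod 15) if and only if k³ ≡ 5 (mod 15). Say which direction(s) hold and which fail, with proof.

Both directions hold; the statement is true.

(→) Suppose k ≡ 5 (mod 15). Write k = 15j + 5. Then (15j + 5)³ = 3375j³ + 3375j² + 1125j + 125 = 15(225j³ + 225j² + 75j + 8) + 5, so k³ ≡ 5 (mod 15).

(←) Conversely, suppose k³ ≡ 5 (mod 15). The only residue r in {0, …, 14} with r³ ≡ 5 (mod 15) is r = 5, so k ≡ 5 (mod 15).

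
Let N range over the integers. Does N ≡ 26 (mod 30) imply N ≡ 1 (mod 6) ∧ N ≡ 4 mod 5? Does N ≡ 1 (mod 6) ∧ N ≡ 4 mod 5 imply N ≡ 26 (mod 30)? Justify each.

Neither implication holds.

Forward direction. This fails: N = 26 gives 26 ≡ 26 (mod 30) but 26 ≡ 2 (mod 6), so the conjunction on the right does not hold.

Converse. This fails: N = 19 satisfies both congruences on the right (19 ≡ 1 mod 6 and 19 ≡ 4 mod 5) yet 19 ≡ 19 (mod 30), not 26.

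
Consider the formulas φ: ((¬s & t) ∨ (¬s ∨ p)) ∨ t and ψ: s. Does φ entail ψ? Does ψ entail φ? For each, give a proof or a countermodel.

(⟹) This fails. Under s = F, t = F, p = F, the left side is true but the right side is false.

(⟸) This fails. Under s = T, t = F, p = F, the left side is false but the right side is true.

Both directions fail.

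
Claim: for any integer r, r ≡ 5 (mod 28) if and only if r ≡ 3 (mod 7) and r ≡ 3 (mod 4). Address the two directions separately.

(⟹) This fails: r = 5 gives 5 ≡ 5 (mod 28) but 5 ≡ 5 (mod 7), so the conjunction on the right does not hold.

(⟸) This fails: r = 3 satisfies both congruences on the right (3 ≡ 3 mod 7 and 3 ≡ 3 mod 4) yet 3 ≡ 3 (mod 28), not 5.

Both directions fail.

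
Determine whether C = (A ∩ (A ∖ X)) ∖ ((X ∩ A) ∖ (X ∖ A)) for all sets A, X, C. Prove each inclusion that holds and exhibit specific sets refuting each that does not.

Both inclusions fail.

Forward inclusion. This inclusion fails. Take A = ∅, X = ∅, C = {1}; then 1 ∈ C but 1 ∉ (A ∩ (A ∖ X)) ∖ ((X ∩ A) ∖ (X ∖ A)).

Reverse inclusion. This inclusion fails. Take A = {1}, X = ∅, C = ∅; then 1 ∈ (A ∩ (A ∖ X)) ∖ ((X ∩ A) ∖ (X ∖ A)) but 1 ∉ C.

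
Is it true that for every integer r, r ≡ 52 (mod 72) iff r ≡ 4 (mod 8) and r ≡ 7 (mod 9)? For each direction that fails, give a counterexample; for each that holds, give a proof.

Both directions hold; the statement is true.

(⟹) Suppose r ≡ 52 (mod 72); write r = 72j + 52. Since 8 ∣ 72, reducing mod 8 gives r ≡ 52 ≡ 4 (mod 8); since 9 ∣ 72, reducing mod 9 gives r ≡ 52 ≡ 7 (mod 9).

(⟸) Conversely, if r ≡ 4 (mod 8) and r ≡ 7 (mod 9), then by the Chinese remainder theorem r ≡ 52 (mod 72). This is exactly r ≡ 52 (mod 72).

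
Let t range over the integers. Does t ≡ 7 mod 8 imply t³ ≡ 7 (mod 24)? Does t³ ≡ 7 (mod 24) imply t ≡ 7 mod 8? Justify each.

Only the reverse direction holds.

Forward direction. This fails: take t = 15. Then 15 ≡ 7 (mod 8), but 15³ = 3375 ≡ 15 (mod 24), not 7.

Converse. The residues r modulo 24 with r³ ≡ 7 (mod 24) are exactly {7}, and each is ≡ 7 (mod 8).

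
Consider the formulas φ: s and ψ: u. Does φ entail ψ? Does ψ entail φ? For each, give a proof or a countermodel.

Neither direction holds.

Forward direction. This fails. Under u = F, s = T, the left side is true but the right side is false.

Converse. This fails. Under u = T, s = F, the left side is false but the right side is true.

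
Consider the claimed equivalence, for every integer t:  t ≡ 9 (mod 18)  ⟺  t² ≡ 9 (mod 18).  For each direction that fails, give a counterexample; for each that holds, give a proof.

(→) Suppose t ≡ 9 (mod 18). Write t = 18j + 9. Then (18j + 9)² = 324j² + 324j + 81 = 18(18j² + 18j + 4) + 9, so t² ≡ 9 (mod 18).

(←) This fails: take t = 3. Then 3² = 9 ≡ 9 (mod 18), yet 3 ≡ 3 (mod 18), not 9.

The forward direction holds; the converse fails.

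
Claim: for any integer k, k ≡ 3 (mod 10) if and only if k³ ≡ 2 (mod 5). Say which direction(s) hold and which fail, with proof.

(⇒) holds; (⇐) fails.

Forward direction. Suppose k ≡ 3 (mod 10). Then k³ ≡ 3³ = 27 (mod 10), and since 5 ∣ 10, also k³ ≡ 2 (mod 5).

Converse. This fails: take k = 8. Then 8³ = 512 ≡ 2 (mod 5), yet 8 ≡ 8 (mod 10), not 3.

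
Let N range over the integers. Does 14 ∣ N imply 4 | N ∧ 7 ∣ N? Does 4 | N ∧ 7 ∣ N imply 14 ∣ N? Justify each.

(⇒) This fails: take N = 14. Certainly 14 ∣ 14, but 4 ∤ 14.

(⇐) Suppose 4 ∣ N and 7 ∣ N. Any common multiple of 4 and 7 is a multiple of their lcm; here gcd(4, 7) = 1, so lcm(4, 7) = 4·7 = 28, so 28 ∣ N. Since 14 ∣ 28, it follows that 14 ∣ N.

The forward direction fails; the converse holds.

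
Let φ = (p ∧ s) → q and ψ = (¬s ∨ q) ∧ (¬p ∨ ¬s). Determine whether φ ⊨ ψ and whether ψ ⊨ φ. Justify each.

Not equivalent: only (⇐) holds.

[⇐] Assume the antecedent. If s is true, the antecedent forces (s = T, p = F, q = T), and (p ∧ s) → q holds there. If s is false, (p ∧ s) → q reduces to true regardless of the other variables. Either way (p ∧ s) → q holds.

[⇒] This fails. Under s = T, p = F, q = F, the left side is true but the right side is false.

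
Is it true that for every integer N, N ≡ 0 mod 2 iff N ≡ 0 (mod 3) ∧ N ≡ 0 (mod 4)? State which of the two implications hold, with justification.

Forward direction. This fails: N = 2 gives 2 ≡ 0 (mod 2) but 2 ≡ 2 (mod 3), so the conjunction on the right does not hold.

Converse. If N ≡ 0 (mod 3) and N ≡ 0 (mod 4), then by the Chinese remainder theorem N ≡ 0 (mod 12). Since 0 ≡ 0 (mod 2) and 2 ∣ 12, we get N ≡ 0 (mod 2).

Only the reverse direction holds.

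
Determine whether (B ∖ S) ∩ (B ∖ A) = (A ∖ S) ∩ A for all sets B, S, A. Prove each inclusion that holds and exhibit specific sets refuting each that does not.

(⟹) This inclusion fails. Take B = {1}, S = ∅, A = ∅; then 1 ∈ (B ∖ S) ∩ (B ∖ A) but 1 ∉ (A ∖ S) ∩ A.

(⟸) This inclusion fails. Take B = ∅, S = ∅, A = {1}; then 1 ∈ (A ∖ S) ∩ A but 1 ∉ (B ∖ S) ∩ (B ∖ A).

Neither inclusion holds.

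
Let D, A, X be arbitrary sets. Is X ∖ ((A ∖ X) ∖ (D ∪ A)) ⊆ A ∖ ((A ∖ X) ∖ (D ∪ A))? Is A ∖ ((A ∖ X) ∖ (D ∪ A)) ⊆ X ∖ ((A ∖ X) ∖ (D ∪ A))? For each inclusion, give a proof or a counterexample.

Forward inclusion. This inclusion fails. Take D = ∅, A = ∅, X = {1}; then 1 ∈ X ∖ ((A ∖ X) ∖ (D ∪ A)) but 1 ∉ A ∖ ((A ∖ X) ∖ (D ∪ A)).

Reverse inclusion. This inclusion fails. Take D = ∅, A = {1}, X = ∅; then 1 ∈ A ∖ ((A ∖ X) ∖ (D ∪ A)) but 1 ∉ X ∖ ((A ∖ X) ∖ (D ∪ A)).

Neither inclusion holds.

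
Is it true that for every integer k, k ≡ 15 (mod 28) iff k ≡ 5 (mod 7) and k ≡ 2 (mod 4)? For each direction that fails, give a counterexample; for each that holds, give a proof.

Both directions fail.

(⟹) This fails: k = 15 gives 15 ≡ 15 (mod 28) but 15 ≡ 1 (mod 7), so the conjunction on the right does not hold.

(⟸) This fails: k = 26 satisfies both congruences on the right (26 ≡ 5 mod 7 and 26 ≡ 2 mod 4) yet 26 ≡ 26 (mod 28), not 15.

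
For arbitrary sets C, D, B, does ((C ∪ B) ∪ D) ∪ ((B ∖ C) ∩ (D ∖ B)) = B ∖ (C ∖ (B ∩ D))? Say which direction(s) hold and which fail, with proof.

Only the reverse inclusion holds.

(⟹) This inclusion fails. Take C = {1}, D = ∅, B = ∅; then 1 ∈ ((C ∪ B) ∪ D) ∪ ((B ∖ C) ∩ (D ∖ B)) but 1 ∉ B ∖ (C ∖ (B ∩ D)).

(⟸) Let x ∈ B ∖ (C ∖ (B ∩ D)). Then either x ∈ B and x ∉ C, D; or x ∈ D ∩ B and x ∉ C; or x ∈ C ∩ D ∩ B. In each case x ∈ ((C ∪ B) ∪ D) ∪ ((B ∖ C) ∩ (D ∖ B)), so B ∖ (C ∖ (B ∩ D)) ⊆ ((C ∪ B) ∪ D) ∪ ((B ∖ C) ∩ (D ∖ B)).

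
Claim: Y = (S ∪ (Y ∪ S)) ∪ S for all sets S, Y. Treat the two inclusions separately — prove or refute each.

Forward inclusion. Let x ∈ Y. Then either x ∈ Y and x ∉ S; or x ∈ S ∩ Y. In each case x ∈ (S ∪ (Y ∪ S)) ∪ S, so Y ⊆ (S ∪ (Y ∪ S)) ∪ S.

Reverse inclusion. This inclusion fails. Take S = {1}, Y = ∅; then 1 ∈ (S ∪ (Y ∪ S)) ∪ S but 1 ∉ Y.

(⊆) holds; (⊇) fails.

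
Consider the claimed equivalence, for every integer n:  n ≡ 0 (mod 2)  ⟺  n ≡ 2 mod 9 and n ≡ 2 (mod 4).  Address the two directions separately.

(→) This fails: n = 0 gives 0 ≡ 0 (mod 2) but 0 ≡ 0 (mod 9), so the conjunction on the right does not hold.

(←) Conversely, if n ≡ 2 (mod 9) and n ≡ 2 (mod 4), then by the Chinese remainder theorem n ≡ 2 (mod 36). Since 2 ≡ 0 (mod 2) and 2 ∣ 36, we get n ≡ 0 (mod 2).

Only the reverse direction holds.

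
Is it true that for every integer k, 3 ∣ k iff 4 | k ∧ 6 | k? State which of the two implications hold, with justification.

(⟹) This fails: take k = 3. Certainly 3 ∣ 3, but 4 ∤ 3.

(⟸) Suppose 4 ∣ k and 6 ∣ k. Any common multiple of 4 and 6 is a multiple of their lcm; here lcm(4, 6) = 4·6/gcd(4, 6) = 24/2 = 12, so 12 ∣ k. Since 3 ∣ 12, it follows that 3 ∣ k.

Only the reverse direction holds.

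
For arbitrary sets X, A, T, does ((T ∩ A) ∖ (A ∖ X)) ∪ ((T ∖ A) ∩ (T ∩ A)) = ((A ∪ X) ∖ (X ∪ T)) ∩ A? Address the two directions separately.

Forward inclusion. This inclusion fails. Take X = {1}, A = {1}, T = {1}; then 1 ∈ ((T ∩ A) ∖ (A ∖ X)) ∪ ((T ∖ A) ∩ (T ∩ A)) but 1 ∉ ((A ∪ X) ∖ (X ∪ T)) ∩ A.

Reverse inclusion. This inclusion fails. Take X = ∅, A = {1}, T = ∅; then 1 ∈ ((A ∪ X) ∖ (X ∪ T)) ∩ A but 1 ∉ ((T ∩ A) ∖ (A ∖ X)) ∪ ((T ∖ A) ∩ (T ∩ A)).

(⊆) fails and (⊇) fails.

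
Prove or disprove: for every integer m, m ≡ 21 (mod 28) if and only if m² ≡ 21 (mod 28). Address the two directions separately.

[⇒] Suppose m ≡ 21 (mod 28). Write m = 28j + 21. Then (28j + 21)² = 784j² + 1176j + 441 = 28(28j² + 42j + 15) + 21, so m² ≡ 21 (mod 28).

[⇐] This fails: take m = 7. Then 7² = 49 ≡ 21 (mod 28), yet 7 ≡ 7 (mod 28), not 21.

Only the forward direction holds.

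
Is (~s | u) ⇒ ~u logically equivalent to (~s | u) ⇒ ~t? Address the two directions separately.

(→) This fails. Under s = F, t = T, u = F, the left side is true but the right side is false.

(←) This fails. Under s = F, t = F, u = T, the left side is false but the right side is true.

Neither direction holds.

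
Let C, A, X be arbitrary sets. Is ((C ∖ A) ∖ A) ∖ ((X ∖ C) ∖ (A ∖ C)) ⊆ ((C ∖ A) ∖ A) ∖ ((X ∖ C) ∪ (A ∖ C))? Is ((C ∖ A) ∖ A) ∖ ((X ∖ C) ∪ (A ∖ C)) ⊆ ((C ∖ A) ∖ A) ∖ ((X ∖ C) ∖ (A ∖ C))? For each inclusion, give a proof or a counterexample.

(⟹) Let x ∈ ((C ∖ A) ∖ A) ∖ ((X ∖ C) ∖ (A ∖ C)). Then either x ∈ C and x ∉ A, X; or x ∈ C ∩ X and x ∉ A. In each case x ∈ ((C ∖ A) ∖ A) ∖ ((X ∖ C) ∪ (A ∖ C)), so ((C ∖ A) ∖ A) ∖ ((X ∖ C) ∖ (A ∖ C)) ⊆ ((C ∖ A) ∖ A) ∖ ((X ∖ C) ∪ (A ∖ C)).

(⟸) Let x ∈ ((C ∖ A) ∖ A) ∖ ((X ∖ C) ∪ (A ∖ C)). Then either x ∈ C and x ∉ A, X; or x ∈ C ∩ X and x ∉ A. In each case x ∈ ((C ∖ A) ∖ A) ∖ ((X ∖ C) ∖ (A ∖ C)), so ((C ∖ A) ∖ A) ∖ ((X ∖ C) ∪ (A ∖ C)) ⊆ ((C ∖ A) ∖ A) ∖ ((X ∖ C) ∖ (A ∖ C)).

Both inclusions hold; the sets are equal.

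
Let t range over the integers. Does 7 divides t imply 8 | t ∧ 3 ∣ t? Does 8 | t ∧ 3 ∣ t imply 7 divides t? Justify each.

(⇒) This fails: take t = 7. Certainly 7 ∣ 7, but 8 ∤ 7.

(⇐) This fails: take t = 24. Both 8 ∣ 24 and 3 ∣ 24, yet 24 is not a multiple of 7 (since 24 = 3·7 + 3), so 7 ∤ 24.

(⇒) fails and (⇐) fails.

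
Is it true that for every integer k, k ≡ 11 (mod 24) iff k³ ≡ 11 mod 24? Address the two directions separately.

(→) Suppose k ≡ 11 (mod 24). Write k = 24j + 11. Then (24j + 11)³ = 13824j³ + 19008j² + 8712j + 1331 = 24(576j³ + 792j² + 363j + 55) + 11, so k³ ≡ 11 (mod 24).

(←) Conversely, suppose k³ ≡ 11 (mod 24). The only residue r in {0, …, 23} with r³ ≡ 11 (mod 24) is r = 11, so k ≡ 11 (mod 24).

The biconditional holds.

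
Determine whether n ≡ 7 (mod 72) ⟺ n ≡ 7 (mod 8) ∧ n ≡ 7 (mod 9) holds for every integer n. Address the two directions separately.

[⇒] Suppose n ≡ 7 (mod 72); write n = 72j + 7. Since 8 ∣ 72, reducing mod 8 gives n ≡ 7 (mod 8); since 9 ∣ 72, reducing mod 9 gives n ≡ 7 (mod 9).

[⇐] Conversely, if n ≡ 7 (mod 8) and n ≡ 7 (mod 9), then by the Chinese remainder theorem n ≡ 7 (mod 72). This is exactly n ≡ 7 (mod 72).

Equivalent; both directions hold.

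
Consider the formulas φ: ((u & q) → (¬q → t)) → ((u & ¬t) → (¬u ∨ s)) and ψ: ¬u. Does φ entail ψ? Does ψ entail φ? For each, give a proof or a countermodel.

(⇒) fails; (⇐) holds.

(⇐) Assume the antecedent. If u is true, the antecedent cannot hold. If u is false, the consequent reduces to true regardless of the other variables. Either way the consequent holds.

(⇒) This fails. Under t = T, u = T, s = F, q = F, the left side is true but the right side is false.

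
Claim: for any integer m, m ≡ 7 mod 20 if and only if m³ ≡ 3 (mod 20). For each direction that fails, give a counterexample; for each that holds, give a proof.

[⇒] Suppose m ≡ 7 mod 20. Write m = 20j + 7. Then (20j + 7)³ = 8000j³ + 8400j² + 2940j + 343 = 20(400j³ + 420j² + 147j + 17) + 3, so m³ ≡ 3 (mod 20).

[⇐] Conversely, suppose m³ ≡ 3 (mod 20). The only residue r in {0, …, 19} with r³ ≡ 3 (mod 20) is r = 7, so m ≡ 7 (mod 20).

Both implications hold.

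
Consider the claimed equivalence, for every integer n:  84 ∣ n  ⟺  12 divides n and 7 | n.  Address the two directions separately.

Both implications hold.

(⇒) If 84 ∣ n, write n = 84q. Since 84 = 7·12, n = 12·(7q), so 12 ∣ n; and since 84 = 12·7, n = 7·(12q), so 7 ∣ n.

(⇐) Suppose 12 ∣ n and 7 ∣ n. Any common multiple of 12 and 7 is a multiple of their lcm; here gcd(12, 7) = 1, so lcm(12, 7) = 12·7 = 84, so 84 ∣ n.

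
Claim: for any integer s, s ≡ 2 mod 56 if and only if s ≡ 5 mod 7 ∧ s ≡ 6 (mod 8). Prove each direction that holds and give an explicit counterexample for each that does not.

[⇒] This fails: s = 2 gives 2 ≡ 2 (mod 56) but 2 ≡ 2 (mod 7), so the conjunction on the right does not hold.

[⇐] This fails: s = 54 satisfies both congruences on the right (54 ≡ 5 mod 7 and 54 ≡ 6 mod 8) yet 54 ≡ 54 (mod 56), not 2.

Neither implication holds.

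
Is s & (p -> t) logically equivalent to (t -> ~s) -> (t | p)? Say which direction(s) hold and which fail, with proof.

(⇒) fails and (⇐) fails.

(⇒) This fails. Under s = T, t = F, p = F, the left side is true but the right side is false.

(⇐) This fails. Under s = F, t = T, p = F, the left side is false but the right side is true.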